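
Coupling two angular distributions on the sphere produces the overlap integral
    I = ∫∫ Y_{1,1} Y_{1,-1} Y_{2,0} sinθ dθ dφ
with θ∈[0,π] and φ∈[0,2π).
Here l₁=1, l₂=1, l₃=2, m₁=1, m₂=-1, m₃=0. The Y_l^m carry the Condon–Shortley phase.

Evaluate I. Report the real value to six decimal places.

0.126157

m-sum 0 ✓  L=4 even ✓  0≤2≤2 ✓
Π(2lᵢ+1) = 3×3×5 = 45
triangle coeff Δ(1,1,2) = 1/30
Σ_t [0,0]: t=0:+1/1 = 1/1
(3j)²=2/15 [(1 1 2; 0 0 0)], sign=+1
Σ_t [0,0]: t=0:+1/4 = 1/4
(3j)²=1/30 [(1 1 2; 1 -1 0)], sign=+1
⇒ 4πI² = 1/5
I = (+1)√(1/5/(4π)) = 0.12615663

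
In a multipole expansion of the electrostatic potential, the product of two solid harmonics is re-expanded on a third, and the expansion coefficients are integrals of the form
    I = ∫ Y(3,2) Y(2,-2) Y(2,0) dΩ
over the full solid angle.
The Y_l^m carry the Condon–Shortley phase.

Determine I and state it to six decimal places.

Σlᵢ=7 odd — θ-integrand is odd under cosθ→−cosθ; I=0

0.000000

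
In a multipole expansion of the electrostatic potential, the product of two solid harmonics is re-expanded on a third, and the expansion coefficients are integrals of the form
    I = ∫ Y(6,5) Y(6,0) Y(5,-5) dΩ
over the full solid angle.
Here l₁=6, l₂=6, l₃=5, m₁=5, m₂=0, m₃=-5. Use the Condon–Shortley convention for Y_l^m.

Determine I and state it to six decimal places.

0.000000

Σlᵢ=17 odd — θ-integrand is odd under cosθ→−cosθ; I=0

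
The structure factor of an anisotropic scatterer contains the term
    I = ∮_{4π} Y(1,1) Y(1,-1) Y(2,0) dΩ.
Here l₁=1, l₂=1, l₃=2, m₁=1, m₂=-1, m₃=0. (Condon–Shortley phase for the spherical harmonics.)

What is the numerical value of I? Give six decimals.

Checks pass: Σm=0; 4 even; l₃=2∈[0,2].
(2·1+1)(2·1+1)(2·2+1) = 45
Δ: 0! 2! 2! / 5! → 1/30
sum: t=0:+1/1 = 1/1
3j²(1 1 2; 0 0 0) = Δ·Π!·Σ² = 2/15  (sign +1)
sum: t=0:+1/4 = 1/4
3j²(1 1 2; 1 -1 0) = Δ·Π!·Σ² = 1/30  (sign +1)
combine: 4πI² = 45·2/15·1/30 = 1/5
take √, sign +1: I = 0.12615663

0.126157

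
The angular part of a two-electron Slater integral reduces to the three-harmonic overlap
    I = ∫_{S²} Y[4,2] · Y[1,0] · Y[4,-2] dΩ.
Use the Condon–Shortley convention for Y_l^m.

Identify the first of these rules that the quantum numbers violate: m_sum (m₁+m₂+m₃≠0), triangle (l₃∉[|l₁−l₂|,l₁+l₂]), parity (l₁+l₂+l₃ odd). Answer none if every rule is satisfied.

m₁+m₂+m₃ = 2 + 0 − 2 = 0  ✓
triangle: |4−1|=3 ≤ l₃=4 ≤ 4+1=5  ✓
parity: l₁+l₂+l₃ = 9 is odd  ✗

parity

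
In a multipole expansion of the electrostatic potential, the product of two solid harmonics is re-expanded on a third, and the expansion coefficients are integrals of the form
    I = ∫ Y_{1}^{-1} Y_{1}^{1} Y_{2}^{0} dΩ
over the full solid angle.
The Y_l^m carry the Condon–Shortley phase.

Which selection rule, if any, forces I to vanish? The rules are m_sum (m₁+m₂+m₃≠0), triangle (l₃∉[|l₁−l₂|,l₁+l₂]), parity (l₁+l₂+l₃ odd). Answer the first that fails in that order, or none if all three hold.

m₁+m₂+m₃ = -1 + 1 + 0 = 0  ✓
triangle: |1−1|=0 ≤ l₃=2 ≤ 1+1=2  ✓
parity: l₁+l₂+l₃ = 4 is even  ✓

none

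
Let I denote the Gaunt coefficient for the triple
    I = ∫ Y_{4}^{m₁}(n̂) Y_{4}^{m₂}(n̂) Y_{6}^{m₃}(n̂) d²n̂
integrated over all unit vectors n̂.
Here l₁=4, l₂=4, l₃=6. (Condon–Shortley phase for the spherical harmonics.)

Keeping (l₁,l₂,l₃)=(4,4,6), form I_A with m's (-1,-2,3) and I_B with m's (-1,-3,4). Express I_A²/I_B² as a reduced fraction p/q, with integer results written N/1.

35/3

Same 4,4,6: normalisation and zero-m 3j drop out of the ratio.
A: Δ: 2! 6! 6! / 15! → 1/1261260; sum: t=0:+1/11520 t=1:−1/5760 t=2:+1/51840 = -7/103680; 3j²(4 4 6; -1 -2 3) = Δ·Π!·Σ² = 7/858  (sign +1)
B: Δ: 2! 6! 6! / 15! → 1/1261260; sum: t=0:+1/28800 t=1:−1/34560 = 1/172800; 3j²(4 4 6; -1 -3 4) = Δ·Π!·Σ² = 1/1430  (sign +1)
I_A²/I_B² = (7/858)/(1/1430) = 35/3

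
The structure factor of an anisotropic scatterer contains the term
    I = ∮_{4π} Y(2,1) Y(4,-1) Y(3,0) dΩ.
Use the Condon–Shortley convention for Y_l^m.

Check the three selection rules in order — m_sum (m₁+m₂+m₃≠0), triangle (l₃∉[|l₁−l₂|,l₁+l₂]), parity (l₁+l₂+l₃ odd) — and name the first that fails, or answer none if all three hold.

parity

azimuthal sum: 1 − 1 + 0 = 0  ✓
2 ≤ 3 ≤ 6 (triangle on l)  ✓
L = 2 + 4 + 3 = 9 (odd)  ✗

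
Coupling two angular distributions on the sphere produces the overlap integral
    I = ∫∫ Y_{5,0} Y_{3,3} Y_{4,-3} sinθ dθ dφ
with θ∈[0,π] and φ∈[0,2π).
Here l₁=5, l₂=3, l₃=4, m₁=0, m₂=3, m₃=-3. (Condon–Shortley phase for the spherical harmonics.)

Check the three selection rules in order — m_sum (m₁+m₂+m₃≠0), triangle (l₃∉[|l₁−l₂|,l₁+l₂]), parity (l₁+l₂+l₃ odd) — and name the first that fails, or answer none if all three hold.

none

m₁+m₂+m₃ = 0 + 3 − 3 = 0  ✓
triangle: |5−3|=2 ≤ l₃=4 ≤ 5+3=8  ✓
parity: l₁+l₂+l₃ = 12 is even  ✓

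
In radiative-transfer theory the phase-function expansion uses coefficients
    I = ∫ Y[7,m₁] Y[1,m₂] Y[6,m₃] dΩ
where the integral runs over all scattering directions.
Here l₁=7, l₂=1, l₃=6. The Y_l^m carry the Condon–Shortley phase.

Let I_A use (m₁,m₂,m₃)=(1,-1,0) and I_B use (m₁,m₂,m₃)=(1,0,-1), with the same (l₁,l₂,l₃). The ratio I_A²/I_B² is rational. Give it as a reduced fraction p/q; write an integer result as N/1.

l's match ⇒ only the (l;m) 3-j factors differ between A and B.
A: triangle coeff Δ(7,1,6) = 1/1365; Σ_t [0,0]: t=0:+1/1036800 = 1/1036800; (3j)²=4/195 [(7 1 6; 1 -1 0)], sign=+1
B: triangle coeff Δ(7,1,6) = 1/1365; Σ_t [1,1]: t=1:−1/604800 = -1/604800; (3j)²=16/455 [(7 1 6; 1 0 -1)], sign=+1
I_A²/I_B² = (4/195)/(16/455) = 7/12

7/12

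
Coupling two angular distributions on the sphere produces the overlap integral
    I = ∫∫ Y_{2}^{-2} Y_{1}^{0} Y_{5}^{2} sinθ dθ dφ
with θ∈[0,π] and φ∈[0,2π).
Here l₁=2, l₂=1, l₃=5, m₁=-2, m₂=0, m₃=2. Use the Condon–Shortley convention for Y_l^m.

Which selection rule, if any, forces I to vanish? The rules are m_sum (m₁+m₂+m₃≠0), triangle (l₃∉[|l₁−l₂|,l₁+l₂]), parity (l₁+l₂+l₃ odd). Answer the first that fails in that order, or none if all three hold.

m₁+m₂+m₃ = -2 + 0 + 2 = 0  ✓
triangle: |2−1|=1 ≤ l₃=5 ≤ 2+1=3  ✗
parity: l₁+l₂+l₃ = 8 is even

triangle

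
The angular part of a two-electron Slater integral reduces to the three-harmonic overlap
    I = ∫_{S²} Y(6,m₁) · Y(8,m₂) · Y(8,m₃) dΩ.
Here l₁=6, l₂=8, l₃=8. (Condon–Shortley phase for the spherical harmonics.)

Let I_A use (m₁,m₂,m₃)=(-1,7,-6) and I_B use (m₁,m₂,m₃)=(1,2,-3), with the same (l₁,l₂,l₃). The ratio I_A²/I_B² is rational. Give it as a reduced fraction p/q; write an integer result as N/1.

l's match ⇒ only the (l;m) 3-j factors differ between A and B.
A: triangle coeff Δ(6,8,8) = 1/13742520792; Σ_t [5,6]: t=5:−1/20901888000 t=6:+1/31352832000 = -1/62705664000; (3j)²=455/178296 [(6 8 8; -1 7 -6)], sign=-1
B: triangle coeff Δ(6,8,8) = 1/13742520792; Σ_t [0,5]: t=0:+1/313528320000 t=1:−1/2090188800 t=2:+1/139345920 t=3:−1/52254720 t=4:+1/99532800 t=5:−1/1244160000 = -143/44789760000; (3j)²=1001/178296 [(6 8 8; 1 2 -3)], sign=+1
I_A²/I_B² = (455/178296)/(1001/178296) = 5/11

5/11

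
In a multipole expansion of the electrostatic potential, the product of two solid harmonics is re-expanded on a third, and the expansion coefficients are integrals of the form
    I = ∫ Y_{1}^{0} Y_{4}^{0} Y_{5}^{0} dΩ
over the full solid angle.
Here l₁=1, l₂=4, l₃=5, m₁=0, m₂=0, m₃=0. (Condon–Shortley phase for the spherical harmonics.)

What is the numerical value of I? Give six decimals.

0.245532

m-sum 0 ✓  L=10 even ✓  3≤5≤5 ✓
Π(2lᵢ+1) = 3×9×11 = 297
triangle coeff Δ(1,4,5) = 1/495
Σ_t [0,0]: t=0:+1/576 = 1/576
(3j)²=5/99 [(1 4 5; 0 0 0)], sign=-1
(m-triple is (0,0,0) — same symbol as above.)
⇒ 4πI² = 25/33
I = (+1)√(25/33/(4π)) = 0.24553200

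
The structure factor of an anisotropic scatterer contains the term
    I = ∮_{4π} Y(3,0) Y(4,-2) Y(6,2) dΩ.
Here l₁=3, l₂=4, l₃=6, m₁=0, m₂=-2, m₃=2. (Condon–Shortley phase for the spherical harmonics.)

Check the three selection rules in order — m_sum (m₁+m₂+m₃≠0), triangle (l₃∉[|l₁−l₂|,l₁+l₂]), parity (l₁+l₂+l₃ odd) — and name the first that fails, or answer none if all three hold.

parity

azimuthal sum: 0 − 2 + 2 = 0  ✓
1 ≤ 6 ≤ 7 (triangle on l)  ✓
L = 3 + 4 + 6 = 13 (odd)  ✗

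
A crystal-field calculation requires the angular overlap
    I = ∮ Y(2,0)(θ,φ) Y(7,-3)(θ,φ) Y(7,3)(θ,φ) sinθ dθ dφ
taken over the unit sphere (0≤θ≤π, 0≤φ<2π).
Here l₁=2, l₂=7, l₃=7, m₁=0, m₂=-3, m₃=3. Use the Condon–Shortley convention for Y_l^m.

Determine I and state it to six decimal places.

-0.082772

Checks pass: Σm=0; 16 even; l₃=7∈[5,9].
(2·2+1)(2·7+1)(2·7+1) = 1125
Δ: 2! 2! 12! / 17! → 1/185640
sum: t=0:+1/2419200 t=1:−1/518400 t=2:+1/2419200 = -1/907200
3j²(2 7 7; 0 0 0) = Δ·Π!·Σ² = 56/3315  (sign +1)
sum: t=0:+1/3870720 t=1:−1/2177280 t=2:+1/29030400 = -29/174182400
3j²(2 7 7; 0 -3 3) = Δ·Π!·Σ² = 841/185640  (sign -1)
combine: 4πI² = 1125·56/3315·841/185640 = 4205/48841
take √, sign -1: I = -0.08277245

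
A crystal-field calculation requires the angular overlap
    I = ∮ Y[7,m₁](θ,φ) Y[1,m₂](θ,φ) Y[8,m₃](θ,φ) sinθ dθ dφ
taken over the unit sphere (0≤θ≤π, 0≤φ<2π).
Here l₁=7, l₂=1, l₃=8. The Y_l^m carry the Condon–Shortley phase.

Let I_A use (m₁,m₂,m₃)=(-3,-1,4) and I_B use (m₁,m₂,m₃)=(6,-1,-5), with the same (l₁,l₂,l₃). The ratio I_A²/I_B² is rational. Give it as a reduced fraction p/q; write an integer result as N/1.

22/1

Same 7,1,8: normalisation and zero-m 3j drop out of the ratio.
A: Δ: 0! 14! 2! / 17! → 1/2040; sum: t=0:+1/174182400 = 1/174182400; 3j²(7 1 8; -3 -1 4) = Δ·Π!·Σ² = 11/340  (sign +1)
B: Δ: 0! 14! 2! / 17! → 1/2040; sum: t=0:+1/12454041600 = 1/12454041600; 3j²(7 1 8; 6 -1 -5) = Δ·Π!·Σ² = 1/680  (sign -1)
I_A²/I_B² = (11/340)/(1/680) = 22/1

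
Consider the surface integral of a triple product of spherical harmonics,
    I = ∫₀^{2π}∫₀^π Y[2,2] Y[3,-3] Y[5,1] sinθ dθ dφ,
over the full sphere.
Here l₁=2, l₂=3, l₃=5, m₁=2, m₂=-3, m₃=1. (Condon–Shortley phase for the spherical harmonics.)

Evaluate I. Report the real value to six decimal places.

-0.023961

Rules hold: Σm=0, L=10 even, 1≤5≤5.
N = 5·7·11 = 385
Δ = 0!·4!·6!/11! = 1/2310
Racah Σ t=0..0: t=0:+1/144 = 1/144
⇒ 3j(2 3 5; 0 0 0)² = 10/231, sgn -1
Racah Σ t=0..0: t=0:+1/17280 = 1/17280
⇒ 3j(2 3 5; 2 -3 1)² = 1/2310, sgn +1
4πI² = N·(3j₀)²·(3jₘ)² = 5/693
I = -1·√(0.00721501/4π) = -0.02396147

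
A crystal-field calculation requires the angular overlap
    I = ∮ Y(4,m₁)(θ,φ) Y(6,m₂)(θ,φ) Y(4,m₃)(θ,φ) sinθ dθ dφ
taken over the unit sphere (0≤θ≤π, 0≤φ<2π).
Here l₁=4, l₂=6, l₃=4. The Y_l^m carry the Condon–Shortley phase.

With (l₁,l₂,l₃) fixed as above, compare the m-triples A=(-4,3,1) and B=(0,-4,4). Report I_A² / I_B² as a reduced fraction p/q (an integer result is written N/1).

2/3

Same 4,6,4: normalisation and zero-m 3j drop out of the ratio.
A: Δ: 6! 2! 6! / 15! → 1/1261260; sum: t=6:+1/51840 = 1/51840; 3j²(4 6 4; -4 3 1) = Δ·Π!·Σ² = 8/429  (sign -1)
B: Δ: 6! 2! 6! / 15! → 1/1261260; sum: t=2:+1/69120 = 1/69120; 3j²(4 6 4; 0 -4 4) = Δ·Π!·Σ² = 4/143  (sign +1)
I_A²/I_B² = (8/429)/(4/143) = 2/3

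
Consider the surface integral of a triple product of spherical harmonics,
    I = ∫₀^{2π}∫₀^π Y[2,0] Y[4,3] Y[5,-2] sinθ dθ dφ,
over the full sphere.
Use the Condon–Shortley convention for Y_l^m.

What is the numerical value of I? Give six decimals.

0.000000

Σmᵢ = 1 ≠ 0, so the φ-integral vanishes; I = 0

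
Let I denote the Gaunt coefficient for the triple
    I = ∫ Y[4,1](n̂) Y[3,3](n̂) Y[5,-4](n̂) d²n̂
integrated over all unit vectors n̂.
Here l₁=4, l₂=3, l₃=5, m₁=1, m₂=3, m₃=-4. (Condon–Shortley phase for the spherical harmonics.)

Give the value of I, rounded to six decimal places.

Rules hold: Σm=0, L=12 even, 1≤5≤7.
N = 9·7·11 = 693
Δ = 2!·6!·4!/13! = 1/180180
Racah Σ t=0..2: t=0:+1/576 t=1:−1/144 t=2:+1/576 = -1/288
⇒ 3j(4 3 5; 0 0 0)² = 20/1001, sgn +1
Racah Σ t=2..2: t=2:+1/5760 = 1/5760
⇒ 3j(4 3 5; 1 3 -4)² = 9/286, sgn -1
4πI² = N·(3j₀)²·(3jₘ)² = 810/1859
I = -1·√(0.435718/4π) = -0.18620781

-0.186208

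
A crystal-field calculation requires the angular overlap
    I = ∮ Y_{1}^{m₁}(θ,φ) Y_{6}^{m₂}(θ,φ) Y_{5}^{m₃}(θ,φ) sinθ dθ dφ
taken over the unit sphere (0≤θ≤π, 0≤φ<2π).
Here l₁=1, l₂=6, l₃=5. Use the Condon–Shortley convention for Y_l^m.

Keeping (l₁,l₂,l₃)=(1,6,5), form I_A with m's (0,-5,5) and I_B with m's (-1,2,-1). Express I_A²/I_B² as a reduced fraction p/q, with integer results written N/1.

Same 1,6,5: normalisation and zero-m 3j drop out of the ratio.
A: Δ: 2! 0! 10! / 13! → 1/858; sum: t=1:−1/3628800 = -1/3628800; 3j²(1 6 5; 0 -5 5) = Δ·Π!·Σ² = 1/78  (sign -1)
B: Δ: 2! 0! 10! / 13! → 1/858; sum: t=2:+1/34560 = 1/34560; 3j²(1 6 5; -1 2 -1) = Δ·Π!·Σ² = 14/429  (sign +1)
I_A²/I_B² = (1/78)/(14/429) = 11/28

11/28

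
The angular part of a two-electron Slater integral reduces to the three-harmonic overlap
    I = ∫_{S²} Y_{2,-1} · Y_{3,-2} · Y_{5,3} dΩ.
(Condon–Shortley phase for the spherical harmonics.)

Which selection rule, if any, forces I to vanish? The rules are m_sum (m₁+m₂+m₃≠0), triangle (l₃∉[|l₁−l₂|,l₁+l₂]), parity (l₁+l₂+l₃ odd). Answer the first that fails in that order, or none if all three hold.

none

azimuthal sum: -1 − 2 + 3 = 0  ✓
1 ≤ 5 ≤ 5 (triangle on l)  ✓
L = 2 + 3 + 5 = 10 (even)  ✓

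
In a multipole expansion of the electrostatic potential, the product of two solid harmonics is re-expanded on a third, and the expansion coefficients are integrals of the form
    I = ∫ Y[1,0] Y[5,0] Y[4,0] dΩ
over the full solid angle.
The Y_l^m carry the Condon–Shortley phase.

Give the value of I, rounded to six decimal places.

Checks pass: Σm=0; 10 even; l₃=4∈[4,6].
(2·1+1)(2·5+1)(2·4+1) = 297
Δ: 2! 0! 8! / 11! → 1/495
sum: t=1:−1/576 = -1/576
3j²(1 5 4; 0 0 0) = Δ·Π!·Σ² = 5/99  (sign -1)
(m-triple is (0,0,0) — same symbol as above.)
combine: 4πI² = 297·5/99·5/99 = 25/33
take √, sign +1: I = 0.24553200

0.245532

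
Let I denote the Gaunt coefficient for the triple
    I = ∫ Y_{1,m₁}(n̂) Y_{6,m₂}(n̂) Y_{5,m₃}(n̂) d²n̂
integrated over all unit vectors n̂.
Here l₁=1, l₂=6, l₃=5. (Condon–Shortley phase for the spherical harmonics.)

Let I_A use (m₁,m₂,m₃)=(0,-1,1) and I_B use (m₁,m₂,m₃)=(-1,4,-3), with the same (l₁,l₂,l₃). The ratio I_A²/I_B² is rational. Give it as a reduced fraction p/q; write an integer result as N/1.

Shared (l₁,l₂,l₃)=(1,6,5): N and (l;000)² cancel in I_A²/I_B².
A: Δ = 2!·0!·10!/13! = 1/858; Racah Σ t=1..1: t=1:−1/17280 = -1/17280; ⇒ 3j(1 6 5; 0 -1 1)² = 35/858, sgn -1
B: Δ = 2!·0!·10!/13! = 1/858; Racah Σ t=2..2: t=2:+1/161280 = 1/161280; ⇒ 3j(1 6 5; -1 4 -3)² = 15/286, sgn +1
I_A²/I_B² = (35/858)/(15/286) = 7/9

7/9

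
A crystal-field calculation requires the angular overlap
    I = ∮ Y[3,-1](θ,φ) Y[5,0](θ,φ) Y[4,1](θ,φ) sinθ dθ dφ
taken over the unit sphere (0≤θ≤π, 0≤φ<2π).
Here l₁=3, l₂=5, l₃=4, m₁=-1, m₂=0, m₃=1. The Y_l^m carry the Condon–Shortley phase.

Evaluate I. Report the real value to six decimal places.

-0.009577

Checks pass: Σm=0; 12 even; l₃=4∈[2,8].
(2·3+1)(2·5+1)(2·4+1) = 693
Δ: 4! 2! 6! / 13! → 1/180180
sum: t=1:−1/576 t=2:+1/144 t=3:−1/576 = 1/288
3j²(3 5 4; 0 0 0) = Δ·Π!·Σ² = 20/1001  (sign +1)
sum: t=2:+1/288 t=3:−1/288 t=4:+1/5760 = 1/5760
3j²(3 5 4; -1 0 1) = Δ·Π!·Σ² = 1/12012  (sign -1)
combine: 4πI² = 693·20/1001·1/12012 = 15/13013
take √, sign -1: I = -0.00957750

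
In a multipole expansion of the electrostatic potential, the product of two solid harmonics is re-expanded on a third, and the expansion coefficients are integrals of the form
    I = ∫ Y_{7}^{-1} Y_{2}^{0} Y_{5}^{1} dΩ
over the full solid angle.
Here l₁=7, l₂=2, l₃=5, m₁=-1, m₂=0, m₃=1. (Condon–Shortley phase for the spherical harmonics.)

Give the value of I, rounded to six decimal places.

m-sum 0 ✓  L=14 even ✓  5≤5≤9 ✓
Π(2lᵢ+1) = 15×5×11 = 825
triangle coeff Δ(7,2,5) = 1/15015
Σ_t [2,2]: t=2:+1/57600 = 1/57600
(3j)²=21/715 [(7 2 5; 0 0 0)], sign=-1
Σ_t [2,2]: t=2:+1/69120 = 1/69120
(3j)²=4/143 [(7 2 5; -1 0 1)], sign=+1
⇒ 4πI² = 1260/1859
I = (-1)√(1260/1859/(4π)) = -0.23224194

-0.232242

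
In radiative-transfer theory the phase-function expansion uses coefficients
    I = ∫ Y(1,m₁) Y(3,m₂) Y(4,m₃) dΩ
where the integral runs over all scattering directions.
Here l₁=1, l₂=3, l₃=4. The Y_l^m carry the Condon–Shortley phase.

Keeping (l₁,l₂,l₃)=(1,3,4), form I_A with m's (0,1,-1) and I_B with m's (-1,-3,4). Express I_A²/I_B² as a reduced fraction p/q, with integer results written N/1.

Shared (l₁,l₂,l₃)=(1,3,4): N and (l;000)² cancel in I_A²/I_B².
A: Δ = 0!·2!·6!/9! = 1/252; Racah Σ t=0..0: t=0:+1/48 = 1/48; ⇒ 3j(1 3 4; 0 1 -1)² = 5/84, sgn -1
B: Δ = 0!·2!·6!/9! = 1/252; Racah Σ t=0..0: t=0:+1/1440 = 1/1440; ⇒ 3j(1 3 4; -1 -3 4)² = 1/9, sgn +1
I_A²/I_B² = (5/84)/(1/9) = 15/28

15/28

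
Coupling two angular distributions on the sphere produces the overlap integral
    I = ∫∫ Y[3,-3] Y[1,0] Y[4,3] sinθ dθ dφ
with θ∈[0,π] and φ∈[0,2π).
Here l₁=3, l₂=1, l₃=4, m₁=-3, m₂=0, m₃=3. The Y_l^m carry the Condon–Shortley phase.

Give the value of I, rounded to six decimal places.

-0.162868

Rules hold: Σm=0, L=8 even, 2≤4≤4.
N = 7·3·9 = 189
Δ = 0!·6!·2!/9! = 1/252
Racah Σ t=0..0: t=0:+1/36 = 1/36
⇒ 3j(3 1 4; 0 0 0)² = 4/63, sgn +1
Racah Σ t=0..0: t=0:+1/720 = 1/720
⇒ 3j(3 1 4; -3 0 3)² = 1/36, sgn -1
4πI² = N·(3j₀)²·(3jₘ)² = 1/3
I = -1·√(0.333333/4π) = -0.16286750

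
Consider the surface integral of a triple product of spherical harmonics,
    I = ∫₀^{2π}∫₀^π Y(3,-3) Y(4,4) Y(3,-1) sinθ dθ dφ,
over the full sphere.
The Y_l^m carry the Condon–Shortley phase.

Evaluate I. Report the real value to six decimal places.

-0.166198

Checks pass: Σm=0; 10 even; l₃=3∈[1,7].
(2·3+1)(2·4+1)(2·3+1) = 441
Δ: 4! 2! 4! / 11! → 1/34650
sum: t=1:−1/72 t=2:+1/16 t=3:−1/72 = 5/144
3j²(3 4 3; 0 0 0) = Δ·Π!·Σ² = 2/77  (sign -1)
sum: t=4:+1/1152 = 1/1152
3j²(3 4 3; -3 4 -1) = Δ·Π!·Σ² = 1/33  (sign +1)
combine: 4πI² = 441·2/77·1/33 = 42/121
take √, sign -1: I = -0.16619847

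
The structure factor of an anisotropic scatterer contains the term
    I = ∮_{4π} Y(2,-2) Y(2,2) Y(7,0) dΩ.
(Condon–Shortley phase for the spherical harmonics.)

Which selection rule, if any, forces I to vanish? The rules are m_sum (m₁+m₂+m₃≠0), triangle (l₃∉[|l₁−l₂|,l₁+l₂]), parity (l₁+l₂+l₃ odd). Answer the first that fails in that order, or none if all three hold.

m₁+m₂+m₃ = -2 + 2 + 0 = 0  ✓
triangle: |2−2|=0 ≤ l₃=7 ≤ 2+2=4  ✗
parity: l₁+l₂+l₃ = 11 is odd

triangle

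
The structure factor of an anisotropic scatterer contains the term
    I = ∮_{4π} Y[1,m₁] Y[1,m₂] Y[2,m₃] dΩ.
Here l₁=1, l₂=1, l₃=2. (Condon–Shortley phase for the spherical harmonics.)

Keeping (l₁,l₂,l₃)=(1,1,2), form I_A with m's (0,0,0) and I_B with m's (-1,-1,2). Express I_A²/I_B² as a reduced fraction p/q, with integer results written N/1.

Shared (l₁,l₂,l₃)=(1,1,2): N and (l;000)² cancel in I_A²/I_B².
A: Δ = 0!·2!·2!/5! = 1/30; Racah Σ t=0..0: t=0:+1/1 = 1/1; ⇒ 3j(1 1 2; 0 0 0)² = 2/15, sgn +1
B: Δ = 0!·2!·2!/5! = 1/30; Racah Σ t=0..0: t=0:+1/4 = 1/4; ⇒ 3j(1 1 2; -1 -1 2)² = 1/5, sgn +1
I_A²/I_B² = (2/15)/(1/5) = 2/3

2/3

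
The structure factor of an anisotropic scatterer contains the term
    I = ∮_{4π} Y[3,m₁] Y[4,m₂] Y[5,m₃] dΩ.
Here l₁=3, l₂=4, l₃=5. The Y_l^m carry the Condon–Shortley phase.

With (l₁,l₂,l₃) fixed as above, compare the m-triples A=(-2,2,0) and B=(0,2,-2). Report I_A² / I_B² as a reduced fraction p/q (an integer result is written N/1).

Shared (l₁,l₂,l₃)=(3,4,5): N and (l;000)² cancel in I_A²/I_B².
A: Δ = 2!·4!·6!/13! = 1/180180; Racah Σ t=1..2: t=1:−1/2880 t=2:+1/576 = 1/720; ⇒ 3j(3 4 5; -2 2 0)² = 80/3003, sgn -1
B: Δ = 2!·4!·6!/13! = 1/180180; Racah Σ t=0..2: t=0:+1/8640 t=1:−1/480 t=2:+1/576 = -1/4320; ⇒ 3j(3 4 5; 0 2 -2)² = 1/2145, sgn +1
I_A²/I_B² = (80/3003)/(1/2145) = 400/7

400/7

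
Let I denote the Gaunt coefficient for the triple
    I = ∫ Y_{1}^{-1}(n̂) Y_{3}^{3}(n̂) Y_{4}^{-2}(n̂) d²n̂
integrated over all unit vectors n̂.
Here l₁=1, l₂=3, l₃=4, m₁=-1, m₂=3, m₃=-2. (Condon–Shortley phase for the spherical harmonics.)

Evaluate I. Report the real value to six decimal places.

0.061558

m-sum 0 ✓  L=8 even ✓  2≤4≤4 ✓
Π(2lᵢ+1) = 3×7×9 = 189
triangle coeff Δ(1,3,4) = 1/252
Σ_t [0,0]: t=0:+1/36 = 1/36
(3j)²=4/63 [(1 3 4; 0 0 0)], sign=+1
Σ_t [0,0]: t=0:+1/1440 = 1/1440
(3j)²=1/252 [(1 3 4; -1 3 -2)], sign=+1
⇒ 4πI² = 1/21
I = (+1)√(1/21/(4π)) = 0.06155813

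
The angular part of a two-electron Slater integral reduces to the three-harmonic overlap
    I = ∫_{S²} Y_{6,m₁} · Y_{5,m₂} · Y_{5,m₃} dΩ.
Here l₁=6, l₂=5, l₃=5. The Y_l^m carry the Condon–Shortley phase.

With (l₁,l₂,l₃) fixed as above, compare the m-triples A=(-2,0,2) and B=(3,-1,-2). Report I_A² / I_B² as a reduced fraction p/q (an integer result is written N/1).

10/27

Same 6,5,5: normalisation and zero-m 3j drop out of the ratio.
A: Δ: 6! 6! 4! / 17! → 1/28588560; sum: t=2:+1/207360 t=3:−1/17280 t=4:+1/13824 t=5:−1/103680 = 1/103680; 3j²(6 5 5; -2 0 2) = Δ·Π!·Σ² = 10/7293  (sign -1)
B: Δ: 6! 6! 4! / 17! → 1/28588560; sum: t=0:+1/622080 t=1:−1/34560 t=2:+1/23040 t=3:−1/155520 = 1/103680; 3j²(6 5 5; 3 -1 -2) = Δ·Π!·Σ² = 9/2431  (sign -1)
I_A²/I_B² = (10/7293)/(9/2431) = 10/27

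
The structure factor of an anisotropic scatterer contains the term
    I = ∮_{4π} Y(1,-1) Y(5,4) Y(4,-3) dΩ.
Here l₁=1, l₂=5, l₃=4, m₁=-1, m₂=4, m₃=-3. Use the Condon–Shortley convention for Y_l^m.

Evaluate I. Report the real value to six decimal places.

0.294638

m-sum 0 ✓  L=10 even ✓  4≤4≤6 ✓
Π(2lᵢ+1) = 3×11×9 = 297
triangle coeff Δ(1,5,4) = 1/495
Σ_t [1,1]: t=1:−1/576 = -1/576
(3j)²=5/99 [(1 5 4; 0 0 0)], sign=-1
Σ_t [2,2]: t=2:+1/10080 = 1/10080
(3j)²=4/55 [(1 5 4; -1 4 -3)], sign=-1
⇒ 4πI² = 12/11
I = (+1)√(12/11/(4π)) = 0.29463840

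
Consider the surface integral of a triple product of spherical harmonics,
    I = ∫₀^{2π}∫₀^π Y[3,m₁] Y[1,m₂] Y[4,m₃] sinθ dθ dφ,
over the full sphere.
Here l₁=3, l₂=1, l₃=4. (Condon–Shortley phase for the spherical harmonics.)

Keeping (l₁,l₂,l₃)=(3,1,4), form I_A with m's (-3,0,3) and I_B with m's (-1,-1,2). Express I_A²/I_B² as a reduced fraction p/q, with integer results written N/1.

7/15

l's match ⇒ only the (l;m) 3-j factors differ between A and B.
A: triangle coeff Δ(3,1,4) = 1/252; Σ_t [0,0]: t=0:+1/720 = 1/720; (3j)²=1/36 [(3 1 4; -3 0 3)], sign=-1
B: triangle coeff Δ(3,1,4) = 1/252; Σ_t [0,0]: t=0:+1/96 = 1/96; (3j)²=5/84 [(3 1 4; -1 -1 2)], sign=+1
I_A²/I_B² = (1/36)/(5/84) = 7/15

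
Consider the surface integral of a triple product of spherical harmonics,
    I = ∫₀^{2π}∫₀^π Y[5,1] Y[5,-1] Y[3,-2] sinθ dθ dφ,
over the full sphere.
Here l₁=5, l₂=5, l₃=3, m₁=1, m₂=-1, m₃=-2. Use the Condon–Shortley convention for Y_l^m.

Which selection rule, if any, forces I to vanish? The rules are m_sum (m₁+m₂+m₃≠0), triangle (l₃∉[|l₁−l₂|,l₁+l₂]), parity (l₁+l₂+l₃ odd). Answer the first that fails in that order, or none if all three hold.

m₁+m₂+m₃ = 1 − 1 − 2 = -2  ✗
triangle: |5−5|=0 ≤ l₃=3 ≤ 5+5=10
parity: l₁+l₂+l₃ = 13 is odd

m_sum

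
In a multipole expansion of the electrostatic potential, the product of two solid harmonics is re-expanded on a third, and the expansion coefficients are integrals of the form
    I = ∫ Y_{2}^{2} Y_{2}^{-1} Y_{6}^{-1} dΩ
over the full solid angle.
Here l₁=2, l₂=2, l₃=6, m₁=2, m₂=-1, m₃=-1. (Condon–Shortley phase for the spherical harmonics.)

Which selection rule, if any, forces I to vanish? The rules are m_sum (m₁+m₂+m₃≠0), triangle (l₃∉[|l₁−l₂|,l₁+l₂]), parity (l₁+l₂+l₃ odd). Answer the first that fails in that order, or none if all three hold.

Σmᵢ = 0  ✓
l₃∈[|l₁−l₂|,l₁+l₂]=[0,4], have l₃=6  ✗
Σlᵢ = 10 ⇒ even

triangle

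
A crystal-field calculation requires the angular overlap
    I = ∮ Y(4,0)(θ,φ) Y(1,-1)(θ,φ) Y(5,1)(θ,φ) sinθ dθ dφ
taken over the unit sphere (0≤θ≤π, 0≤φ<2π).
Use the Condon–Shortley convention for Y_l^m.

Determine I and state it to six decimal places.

m-sum 0 ✓  L=10 even ✓  3≤5≤5 ✓
Π(2lᵢ+1) = 9×3×11 = 297
triangle coeff Δ(4,1,5) = 1/495
Σ_t [0,0]: t=0:+1/576 = 1/576
(3j)²=5/99 [(4 1 5; 0 0 0)], sign=-1
Σ_t [0,0]: t=0:+1/1152 = 1/1152
(3j)²=1/33 [(4 1 5; 0 -1 1)], sign=+1
⇒ 4πI² = 5/11
I = (-1)√(5/11/(4π)) = -0.19018827

-0.190188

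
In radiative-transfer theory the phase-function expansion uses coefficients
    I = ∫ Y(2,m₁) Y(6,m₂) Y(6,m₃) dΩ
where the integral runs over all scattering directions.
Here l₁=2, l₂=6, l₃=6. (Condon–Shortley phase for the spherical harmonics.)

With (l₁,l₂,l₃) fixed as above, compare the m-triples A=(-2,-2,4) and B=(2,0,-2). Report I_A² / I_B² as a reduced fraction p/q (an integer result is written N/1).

9/14

Shared (l₁,l₂,l₃)=(2,6,6): N and (l;000)² cancel in I_A²/I_B².
A: Δ = 2!·2!·10!/15! = 1/90090; Racah Σ t=2..2: t=2:+1/322560 = 1/322560; ⇒ 3j(2 6 6; -2 -2 4)² = 18/1001, sgn +1
B: Δ = 2!·2!·10!/15! = 1/90090; Racah Σ t=0..0: t=0:+1/69120 = 1/69120; ⇒ 3j(2 6 6; 2 0 -2)² = 4/143, sgn +1
I_A²/I_B² = (18/1001)/(4/143) = 9/14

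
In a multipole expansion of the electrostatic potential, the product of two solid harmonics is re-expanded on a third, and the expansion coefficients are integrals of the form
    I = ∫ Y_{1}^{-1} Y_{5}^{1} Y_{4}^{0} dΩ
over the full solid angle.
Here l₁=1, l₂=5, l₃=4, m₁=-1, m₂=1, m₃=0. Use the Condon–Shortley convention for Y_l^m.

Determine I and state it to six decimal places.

Rules hold: Σm=0, L=10 even, 4≤4≤6.
N = 3·11·9 = 297
Δ = 2!·0!·8!/11! = 1/495
Racah Σ t=1..1: t=1:−1/576 = -1/576
⇒ 3j(1 5 4; 0 0 0)² = 5/99, sgn -1
Racah Σ t=2..2: t=2:+1/1152 = 1/1152
⇒ 3j(1 5 4; -1 1 0)² = 1/33, sgn +1
4πI² = N·(3j₀)²·(3jₘ)² = 5/11
I = -1·√(0.454545/4π) = -0.19018827

-0.190188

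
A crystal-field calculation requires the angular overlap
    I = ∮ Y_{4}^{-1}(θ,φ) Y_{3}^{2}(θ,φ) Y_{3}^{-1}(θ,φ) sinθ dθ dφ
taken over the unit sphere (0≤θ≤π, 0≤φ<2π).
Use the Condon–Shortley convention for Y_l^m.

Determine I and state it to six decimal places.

0.145070

Rules hold: Σm=0, L=10 even, 1≤3≤7.
N = 9·7·7 = 441
Δ = 4!·4!·2!/11! = 1/34650
Racah Σ t=1..3: t=1:−1/72 t=2:+1/16 t=3:−1/72 = 5/144
⇒ 3j(4 3 3; 0 0 0)² = 2/77, sgn -1
Racah Σ t=3..4: t=3:−1/48 t=4:+1/144 = -1/72
⇒ 3j(4 3 3; -1 2 -1)² = 16/693, sgn -1
4πI² = N·(3j₀)²·(3jₘ)² = 32/121
I = +1·√(0.264463/4π) = 0.14506992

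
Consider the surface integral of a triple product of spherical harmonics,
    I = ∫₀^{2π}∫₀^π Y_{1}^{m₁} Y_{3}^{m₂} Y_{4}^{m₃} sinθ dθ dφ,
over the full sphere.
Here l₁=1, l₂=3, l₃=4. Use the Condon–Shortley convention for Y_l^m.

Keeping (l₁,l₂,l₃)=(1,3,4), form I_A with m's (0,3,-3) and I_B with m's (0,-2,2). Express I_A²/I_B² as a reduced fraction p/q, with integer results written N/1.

7/12

l's match ⇒ only the (l;m) 3-j factors differ between A and B.
A: triangle coeff Δ(1,3,4) = 1/252; Σ_t [0,0]: t=0:+1/720 = 1/720; (3j)²=1/36 [(1 3 4; 0 3 -3)], sign=-1
B: triangle coeff Δ(1,3,4) = 1/252; Σ_t [0,0]: t=0:+1/120 = 1/120; (3j)²=1/21 [(1 3 4; 0 -2 2)], sign=+1
I_A²/I_B² = (1/36)/(1/21) = 7/12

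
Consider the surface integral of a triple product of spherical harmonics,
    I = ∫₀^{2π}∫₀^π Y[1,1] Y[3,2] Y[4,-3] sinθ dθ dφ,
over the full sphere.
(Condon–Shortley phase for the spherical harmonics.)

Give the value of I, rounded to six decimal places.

m-sum 0 ✓  L=8 even ✓  2≤4≤4 ✓
Π(2lᵢ+1) = 3×7×9 = 189
triangle coeff Δ(1,3,4) = 1/252
Σ_t [0,0]: t=0:+1/36 = 1/36
(3j)²=4/63 [(1 3 4; 0 0 0)], sign=+1
Σ_t [0,0]: t=0:+1/240 = 1/240
(3j)²=1/12 [(1 3 4; 1 2 -3)], sign=-1
⇒ 4πI² = 1/1
I = (-1)√(1/1/(4π)) = -0.28209479

-0.282095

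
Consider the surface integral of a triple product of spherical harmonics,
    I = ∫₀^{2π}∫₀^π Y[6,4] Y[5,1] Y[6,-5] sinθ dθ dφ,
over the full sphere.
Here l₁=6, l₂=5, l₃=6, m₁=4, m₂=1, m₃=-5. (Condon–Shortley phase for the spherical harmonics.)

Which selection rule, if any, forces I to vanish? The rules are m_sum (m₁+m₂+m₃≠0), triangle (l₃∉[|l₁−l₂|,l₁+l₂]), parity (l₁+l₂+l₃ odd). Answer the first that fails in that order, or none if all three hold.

m₁+m₂+m₃ = 4 + 1 − 5 = 0  ✓
triangle: |6−5|=1 ≤ l₃=6 ≤ 6+5=11  ✓
parity: l₁+l₂+l₃ = 17 is odd  ✗

parity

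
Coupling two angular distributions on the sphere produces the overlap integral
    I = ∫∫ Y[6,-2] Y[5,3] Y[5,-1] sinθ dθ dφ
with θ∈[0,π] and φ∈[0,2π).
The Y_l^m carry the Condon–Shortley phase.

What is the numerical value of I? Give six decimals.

Rules hold: Σm=0, L=16 even, 1≤5≤11.
N = 13·11·11 = 1573
Δ = 6!·6!·4!/17! = 1/28588560
Racah Σ t=1..5: t=1:−1/345600 t=2:+1/13824 t=3:−1/5184 t=4:+1/13824 t=5:−1/345600 = -7/129600
⇒ 3j(6 5 5; 0 0 0)² = 80/7293, sgn +1
Racah Σ t=4..6: t=4:+1/55296 t=5:−1/25920 t=6:+1/138240 = -11/829440
⇒ 3j(6 5 5; -2 3 -1)² = 11/1326, sgn -1
4πI² = N·(3j₀)²·(3jₘ)² = 4840/33813
I = -1·√(0.14314/4π) = -0.10672739

-0.106727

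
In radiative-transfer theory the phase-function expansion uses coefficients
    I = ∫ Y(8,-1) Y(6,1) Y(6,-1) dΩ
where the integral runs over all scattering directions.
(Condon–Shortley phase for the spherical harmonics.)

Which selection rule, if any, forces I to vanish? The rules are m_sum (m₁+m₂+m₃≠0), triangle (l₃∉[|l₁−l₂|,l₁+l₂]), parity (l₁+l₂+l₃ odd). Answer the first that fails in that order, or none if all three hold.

Σmᵢ = -1  ✗
l₃∈[|l₁−l₂|,l₁+l₂]=[2,14], have l₃=6
Σlᵢ = 20 ⇒ even

m_sum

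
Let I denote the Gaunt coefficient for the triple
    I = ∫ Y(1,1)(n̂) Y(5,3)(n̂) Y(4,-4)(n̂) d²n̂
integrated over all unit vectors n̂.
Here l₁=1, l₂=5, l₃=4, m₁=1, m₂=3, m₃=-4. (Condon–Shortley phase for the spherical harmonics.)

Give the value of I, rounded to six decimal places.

Rules hold: Σm=0, L=10 even, 4≤4≤6.
N = 3·11·9 = 297
Δ = 2!·0!·8!/11! = 1/495
Racah Σ t=1..1: t=1:−1/576 = -1/576
⇒ 3j(1 5 4; 0 0 0)² = 5/99, sgn -1
Racah Σ t=0..0: t=0:+1/80640 = 1/80640
⇒ 3j(1 5 4; 1 3 -4)² = 1/495, sgn +1
4πI² = N·(3j₀)²·(3jₘ)² = 1/33
I = -1·√(0.030303/4π) = -0.04910640

-0.049106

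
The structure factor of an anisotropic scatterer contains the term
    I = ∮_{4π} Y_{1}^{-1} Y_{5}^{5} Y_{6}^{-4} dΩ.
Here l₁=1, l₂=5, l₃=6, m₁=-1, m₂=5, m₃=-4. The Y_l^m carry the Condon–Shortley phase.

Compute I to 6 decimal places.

Checks pass: Σm=0; 12 even; l₃=6∈[4,6].
(2·1+1)(2·5+1)(2·6+1) = 429
Δ: 0! 2! 10! / 13! → 1/858
sum: t=0:+1/14400 = 1/14400
3j²(1 5 6; 0 0 0) = Δ·Π!·Σ² = 6/143  (sign +1)
sum: t=0:+1/7257600 = 1/7257600
3j²(1 5 6; -1 5 -4) = Δ·Π!·Σ² = 1/858  (sign +1)
combine: 4πI² = 429·6/143·1/858 = 3/143
take √, sign +1: I = 0.04085899

0.040859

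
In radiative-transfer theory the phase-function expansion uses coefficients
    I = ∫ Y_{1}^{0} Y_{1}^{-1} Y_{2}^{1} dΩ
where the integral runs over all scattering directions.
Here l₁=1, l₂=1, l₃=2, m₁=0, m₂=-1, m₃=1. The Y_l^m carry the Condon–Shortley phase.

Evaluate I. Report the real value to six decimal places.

Checks pass: Σm=0; 4 even; l₃=2∈[0,2].
(2·1+1)(2·1+1)(2·2+1) = 45
Δ: 0! 2! 2! / 5! → 1/30
sum: t=0:+1/1 = 1/1
3j²(1 1 2; 0 0 0) = Δ·Π!·Σ² = 2/15  (sign +1)
sum: t=0:+1/2 = 1/2
3j²(1 1 2; 0 -1 1) = Δ·Π!·Σ² = 1/10  (sign -1)
combine: 4πI² = 45·2/15·1/10 = 3/5
take √, sign -1: I = -0.21850969

-0.218510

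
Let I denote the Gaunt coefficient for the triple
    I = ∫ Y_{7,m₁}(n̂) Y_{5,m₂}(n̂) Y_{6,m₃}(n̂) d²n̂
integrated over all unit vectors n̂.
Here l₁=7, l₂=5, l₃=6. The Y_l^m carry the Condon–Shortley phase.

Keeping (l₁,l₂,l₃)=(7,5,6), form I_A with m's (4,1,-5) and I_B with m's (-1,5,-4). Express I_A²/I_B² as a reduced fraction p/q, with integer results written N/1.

605/1372

l's match ⇒ only the (l;m) 3-j factors differ between A and B.
A: triangle coeff Δ(7,5,6) = 1/174594420; Σ_t [2,3]: t=2:+1/5806080 t=3:−1/8709120 = 1/17418240; (3j)²=275/88179 [(7 5 6; 4 1 -5)], sign=-1
B: triangle coeff Δ(7,5,6) = 1/174594420; Σ_t [6,6]: t=6:+1/24883200 = 1/24883200; (3j)²=980/138567 [(7 5 6; -1 5 -4)], sign=+1
I_A²/I_B² = (275/88179)/(980/138567) = 605/1372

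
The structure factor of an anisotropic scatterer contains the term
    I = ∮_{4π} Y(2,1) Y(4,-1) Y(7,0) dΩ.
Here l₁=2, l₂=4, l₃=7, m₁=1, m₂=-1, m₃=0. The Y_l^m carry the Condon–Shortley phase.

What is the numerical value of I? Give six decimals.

triangle: need 2≤l₃≤6, have 7; I=0

0.000000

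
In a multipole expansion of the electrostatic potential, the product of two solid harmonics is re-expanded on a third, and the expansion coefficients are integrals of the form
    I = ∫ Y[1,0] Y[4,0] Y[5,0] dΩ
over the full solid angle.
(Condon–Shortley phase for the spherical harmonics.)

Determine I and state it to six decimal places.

0.245532

Rules hold: Σm=0, L=10 even, 3≤5≤5.
N = 3·9·11 = 297
Δ = 0!·2!·8!/11! = 1/495
Racah Σ t=0..0: t=0:+1/576 = 1/576
⇒ 3j(1 4 5; 0 0 0)² = 5/99, sgn -1
(m-triple is (0,0,0) — same symbol as above.)
4πI² = N·(3j₀)²·(3jₘ)² = 25/33
I = +1·√(0.757576/4π) = 0.24553200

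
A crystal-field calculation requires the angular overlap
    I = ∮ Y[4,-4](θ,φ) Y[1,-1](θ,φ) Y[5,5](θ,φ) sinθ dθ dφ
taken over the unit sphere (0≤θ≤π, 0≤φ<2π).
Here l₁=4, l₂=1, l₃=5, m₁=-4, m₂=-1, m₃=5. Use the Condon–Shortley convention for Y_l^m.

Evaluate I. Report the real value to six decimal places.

-0.329416

Rules hold: Σm=0, L=10 even, 3≤5≤5.
N = 9·3·11 = 297
Δ = 0!·8!·2!/11! = 1/495
Racah Σ t=0..0: t=0:+1/576 = 1/576
⇒ 3j(4 1 5; 0 0 0)² = 5/99, sgn -1
Racah Σ t=0..0: t=0:+1/80640 = 1/80640
⇒ 3j(4 1 5; -4 -1 5)² = 1/11, sgn +1
4πI² = N·(3j₀)²·(3jₘ)² = 15/11
I = -1·√(1.36364/4π) = -0.32941575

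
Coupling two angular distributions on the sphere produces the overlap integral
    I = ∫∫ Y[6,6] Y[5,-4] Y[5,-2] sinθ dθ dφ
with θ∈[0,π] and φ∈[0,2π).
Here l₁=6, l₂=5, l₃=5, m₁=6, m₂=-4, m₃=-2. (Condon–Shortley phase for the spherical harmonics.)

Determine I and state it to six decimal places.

-0.161540

Checks pass: Σm=0; 16 even; l₃=5∈[1,11].
(2·6+1)(2·5+1)(2·5+1) = 1573
Δ: 6! 6! 4! / 17! → 1/28588560
sum: t=1:−1/345600 t=2:+1/13824 t=3:−1/5184 t=4:+1/13824 t=5:−1/345600 = -7/129600
3j²(6 5 5; 0 0 0) = Δ·Π!·Σ² = 80/7293  (sign +1)
sum: t=0:+1/3110400 = 1/3110400
3j²(6 5 5; 6 -4 -2) = Δ·Π!·Σ² = 21/1105  (sign -1)
combine: 4πI² = 1573·80/7293·21/1105 = 1232/3757
take √, sign -1: I = -0.16153991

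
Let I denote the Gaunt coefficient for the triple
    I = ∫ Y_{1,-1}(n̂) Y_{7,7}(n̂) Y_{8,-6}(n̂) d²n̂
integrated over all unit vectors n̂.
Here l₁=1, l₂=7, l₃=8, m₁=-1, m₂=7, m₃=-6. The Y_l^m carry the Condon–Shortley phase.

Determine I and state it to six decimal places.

Rules hold: Σm=0, L=16 even, 6≤8≤8.
N = 3·15·17 = 765
Δ = 0!·2!·14!/17! = 1/2040
Racah Σ t=0..0: t=0:+1/25401600 = 1/25401600
⇒ 3j(1 7 8; 0 0 0)² = 8/255, sgn +1
Racah Σ t=0..0: t=0:+1/174356582400 = 1/174356582400
⇒ 3j(1 7 8; -1 7 -6)² = 1/2040, sgn +1
4πI² = N·(3j₀)²·(3jₘ)² = 1/85
I = +1·√(0.0117647/4π) = 0.03059748

0.030597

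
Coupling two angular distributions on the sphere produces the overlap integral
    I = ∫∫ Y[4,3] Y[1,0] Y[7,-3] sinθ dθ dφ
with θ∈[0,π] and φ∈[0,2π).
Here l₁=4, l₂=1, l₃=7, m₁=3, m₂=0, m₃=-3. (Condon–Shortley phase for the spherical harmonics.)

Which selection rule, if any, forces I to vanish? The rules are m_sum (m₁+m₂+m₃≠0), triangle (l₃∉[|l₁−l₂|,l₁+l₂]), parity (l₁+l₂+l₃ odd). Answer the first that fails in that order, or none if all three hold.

Σmᵢ = 0  ✓
l₃∈[|l₁−l₂|,l₁+l₂]=[3,5], have l₃=7  ✗
Σlᵢ = 12 ⇒ even

triangle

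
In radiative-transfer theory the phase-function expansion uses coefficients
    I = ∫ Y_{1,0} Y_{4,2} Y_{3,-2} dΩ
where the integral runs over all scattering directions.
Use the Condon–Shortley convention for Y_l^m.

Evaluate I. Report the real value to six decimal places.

0.213244

Checks pass: Σm=0; 8 even; l₃=3∈[3,5].
(2·1+1)(2·4+1)(2·3+1) = 189
Δ: 2! 0! 6! / 9! → 1/252
sum: t=1:−1/36 = -1/36
3j²(1 4 3; 0 0 0) = Δ·Π!·Σ² = 4/63  (sign +1)
sum: t=1:−1/120 = -1/120
3j²(1 4 3; 0 2 -2) = Δ·Π!·Σ² = 1/21  (sign +1)
combine: 4πI² = 189·4/63·1/21 = 4/7
take √, sign +1: I = 0.21324362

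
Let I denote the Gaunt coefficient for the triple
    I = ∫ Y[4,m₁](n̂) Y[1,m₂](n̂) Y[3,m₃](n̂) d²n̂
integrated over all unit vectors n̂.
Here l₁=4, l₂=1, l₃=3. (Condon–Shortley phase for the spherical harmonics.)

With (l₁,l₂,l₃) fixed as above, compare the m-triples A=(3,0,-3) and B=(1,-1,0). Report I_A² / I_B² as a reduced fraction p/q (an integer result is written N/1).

7/10

Same 4,1,3: normalisation and zero-m 3j drop out of the ratio.
A: Δ: 2! 6! 0! / 9! → 1/252; sum: t=1:−1/720 = -1/720; 3j²(4 1 3; 3 0 -3) = Δ·Π!·Σ² = 1/36  (sign -1)
B: Δ: 2! 6! 0! / 9! → 1/252; sum: t=0:+1/72 = 1/72; 3j²(4 1 3; 1 -1 0) = Δ·Π!·Σ² = 5/126  (sign -1)
I_A²/I_B² = (1/36)/(5/126) = 7/10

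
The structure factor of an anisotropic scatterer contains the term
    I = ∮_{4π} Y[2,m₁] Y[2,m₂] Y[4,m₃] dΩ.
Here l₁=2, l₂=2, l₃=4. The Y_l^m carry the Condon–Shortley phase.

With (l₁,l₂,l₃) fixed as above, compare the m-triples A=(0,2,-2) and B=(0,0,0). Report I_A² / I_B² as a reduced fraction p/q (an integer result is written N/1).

5/12

l's match ⇒ only the (l;m) 3-j factors differ between A and B.
A: triangle coeff Δ(2,2,4) = 1/630; Σ_t [0,0]: t=0:+1/96 = 1/96; (3j)²=1/42 [(2 2 4; 0 2 -2)], sign=+1
B: triangle coeff Δ(2,2,4) = 1/630; Σ_t [0,0]: t=0:+1/16 = 1/16; (3j)²=2/35 [(2 2 4; 0 0 0)], sign=+1
I_A²/I_B² = (1/42)/(2/35) = 5/12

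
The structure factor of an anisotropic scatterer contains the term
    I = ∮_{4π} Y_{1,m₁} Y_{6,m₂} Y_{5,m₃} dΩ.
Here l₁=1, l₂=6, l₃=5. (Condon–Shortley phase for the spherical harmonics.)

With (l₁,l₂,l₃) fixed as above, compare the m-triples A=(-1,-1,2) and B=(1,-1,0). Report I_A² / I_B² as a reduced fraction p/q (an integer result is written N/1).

Shared (l₁,l₂,l₃)=(1,6,5): N and (l;000)² cancel in I_A²/I_B².
A: Δ = 2!·0!·10!/13! = 1/858; Racah Σ t=2..2: t=2:+1/60480 = 1/60480; ⇒ 3j(1 6 5; -1 -1 2)² = 5/429, sgn -1
B: Δ = 2!·0!·10!/13! = 1/858; Racah Σ t=0..0: t=0:+1/28800 = 1/28800; ⇒ 3j(1 6 5; 1 -1 0)² = 7/286, sgn -1
I_A²/I_B² = (5/429)/(7/286) = 10/21

10/21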